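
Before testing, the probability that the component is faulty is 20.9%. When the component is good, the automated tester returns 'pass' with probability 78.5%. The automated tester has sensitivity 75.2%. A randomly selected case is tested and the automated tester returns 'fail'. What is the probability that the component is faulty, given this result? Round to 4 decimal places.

P(H | E) ≈ 0.4803

Let H be the event that the component is faulty. P(H) = 0.209, so P(¬H) = 0.791. With E the 'fail' result, P(E|H) = 0.752 and P(E|¬H) = 0.215.
P(E) = 0.752·0.209 + 0.215·0.791 = 0.15717 + 0.17006 = 0.32723.
By Bayes' theorem, P(H|E) = 0.15717 / 0.32723 = 0.4803.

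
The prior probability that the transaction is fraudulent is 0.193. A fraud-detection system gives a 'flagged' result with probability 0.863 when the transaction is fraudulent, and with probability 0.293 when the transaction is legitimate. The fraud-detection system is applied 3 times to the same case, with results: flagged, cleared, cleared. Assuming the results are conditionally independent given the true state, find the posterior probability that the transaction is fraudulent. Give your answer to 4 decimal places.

Posterior P(H) ≈ 0.0258

Let H be the event that the transaction is fraudulent; start with P(H) = 0.193. P('flagged'|H) = 0.863, P('flagged'|¬H) = 0.293.
Update on result 1 ('flagged'): P(H) ← 0.863·0.1930 / (0.863·0.1930 + 0.293·0.8070) = 0.16656/0.40301 = 0.4133.
Update on result 2 ('cleared'): P(H) ← 0.137·0.4133 / (0.137·0.4133 + 0.707·0.5867) = 0.056620/0.47143 = 0.1201.
Update on result 3 ('cleared'): P(H) ← 0.137·0.1201 / (0.137·0.1201 + 0.707·0.8799) = 0.016454/0.63854 = 0.0258.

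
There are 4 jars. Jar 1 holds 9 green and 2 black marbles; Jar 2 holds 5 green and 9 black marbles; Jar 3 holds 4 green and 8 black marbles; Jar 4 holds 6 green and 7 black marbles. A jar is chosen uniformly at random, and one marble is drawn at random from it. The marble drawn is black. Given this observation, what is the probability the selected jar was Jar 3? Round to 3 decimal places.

Posterior probability ≈ 0.328

P(black|Jar 1) = 0.1818; P(black|Jar 2) = 0.6429; P(black|Jar 3) = 0.6667; P(black|Jar 4) = 0.5385.
Prior × likelihood for each source: 0.25·0.1818=0.04545, 0.25·0.6429=0.1607, 0.25·0.6667=0.1667, 0.25·0.5385=0.1346. Summing gives P(black) = 0.50745.
P(Jar 3 | black) = 0.1667 / 0.50745 = 0.328.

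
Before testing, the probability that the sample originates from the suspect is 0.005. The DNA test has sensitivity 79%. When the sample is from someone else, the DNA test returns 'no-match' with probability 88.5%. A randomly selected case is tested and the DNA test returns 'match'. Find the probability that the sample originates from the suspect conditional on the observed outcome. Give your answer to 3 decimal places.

Write H for 'the sample originates from the suspect'. Prior odds H:¬H = 0.005/0.995 = 0.0050251. For the 'match' outcome, the likelihood ratio is 0.79/0.115 = 6.8696.
Posterior odds = 0.0050251 × 6.8696 = 0.034520, so P(H|E) = 0.034520/(1+0.034520) = 0.033.

P(H | E) ≈ 0.033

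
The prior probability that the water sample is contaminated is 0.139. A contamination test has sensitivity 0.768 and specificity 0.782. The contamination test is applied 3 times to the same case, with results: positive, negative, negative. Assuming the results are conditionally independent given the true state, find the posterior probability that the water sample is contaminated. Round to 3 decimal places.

Posterior P(H) ≈ 0.048

With H the event that the water sample is contaminated, the joint likelihood of the observed sequence is P(data|H) = 0.768·0.232·0.232 = 0.041337 and P(data|¬H) = 0.218·0.782·0.782 = 0.13331.
Bayes: P(H|data) = 0.139·0.041337 / (0.139·0.041337 + 0.861·0.13331) = 0.0057458/0.12053 = 0.0477.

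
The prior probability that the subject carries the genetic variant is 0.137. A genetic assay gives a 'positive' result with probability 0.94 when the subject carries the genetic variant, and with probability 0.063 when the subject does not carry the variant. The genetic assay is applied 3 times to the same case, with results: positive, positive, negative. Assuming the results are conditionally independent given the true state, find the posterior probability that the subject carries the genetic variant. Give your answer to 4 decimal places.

Posterior P(H) ≈ 0.6935

With H the event that the subject carries the genetic variant, the joint likelihood of the observed sequence is P(data|H) = 0.94·0.94·0.06 = 0.053016 and P(data|¬H) = 0.063·0.063·0.937 = 0.0037190.
Bayes: P(H|data) = 0.137·0.053016 / (0.137·0.053016 + 0.863·0.0037190) = 0.0072632/0.010473 = 0.6935.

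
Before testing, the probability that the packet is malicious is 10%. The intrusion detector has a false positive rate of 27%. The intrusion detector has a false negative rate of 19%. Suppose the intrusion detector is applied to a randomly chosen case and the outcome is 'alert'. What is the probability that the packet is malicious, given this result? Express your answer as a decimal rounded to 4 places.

P(H | E) ≈ 0.2500

Write H for 'the packet is malicious'. Prior odds H:¬H = 0.1/0.9 = 0.11111. For the 'alert' outcome, the likelihood ratio is 0.81/0.27 = 3.0000.
Posterior odds = 0.11111 × 3.0000 = 0.33333, so P(H|E) = 0.33333/(1+0.33333) = 0.2500.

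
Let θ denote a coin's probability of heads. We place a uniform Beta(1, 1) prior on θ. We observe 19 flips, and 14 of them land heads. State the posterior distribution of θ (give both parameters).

Observing 14 successes and 5 failures updates Beta(1, 1) by adding the success and failure counts to the two shape parameters: α = 1+14 = 15, β = 1+5 = 6.

Posterior: Beta(15, 6)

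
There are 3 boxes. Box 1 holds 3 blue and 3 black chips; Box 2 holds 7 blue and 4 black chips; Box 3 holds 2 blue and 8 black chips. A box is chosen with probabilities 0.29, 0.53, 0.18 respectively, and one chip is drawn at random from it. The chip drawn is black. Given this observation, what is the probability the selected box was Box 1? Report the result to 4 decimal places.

Posterior probability ≈ 0.3010

Tabulate prior·likelihood by source: [1] prior 0.29, lik 0.5, product 0.1450; [2] prior 0.53, lik 0.3636, product 0.1927; [3] prior 0.18, lik 0.8, product 0.1440.
Normalizing constant = 0.48173; the posterior for Box 1 is its product over the sum, 0.1450/0.48173 = 0.3010.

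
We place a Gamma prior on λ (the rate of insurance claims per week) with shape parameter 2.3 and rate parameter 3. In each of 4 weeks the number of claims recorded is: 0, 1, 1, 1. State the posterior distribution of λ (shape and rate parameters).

Total count ∑xᵢ = 3 over n = 4 weeks.
Gamma is conjugate to the Poisson likelihood: posterior is Gamma(shape = 2.3+3 = 5.3, rate = 3+4 = 7).

Posterior: Gamma(shape=5.3, rate=7)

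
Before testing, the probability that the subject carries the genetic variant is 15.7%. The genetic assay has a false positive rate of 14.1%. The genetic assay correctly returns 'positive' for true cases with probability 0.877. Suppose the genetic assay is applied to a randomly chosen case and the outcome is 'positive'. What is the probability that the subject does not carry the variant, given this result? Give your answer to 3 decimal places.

P(¬H | E) ≈ 0.463

Let H be the event that the subject carries the genetic variant. P(H) = 0.157, so P(¬H) = 0.843. With E the 'positive' result, P(E|H) = 0.877 and P(E|¬H) = 0.141.
P(E) = 0.877·0.157 + 0.141·0.843 = 0.13769 + 0.11886 = 0.25655.
By Bayes' theorem, P(H|E) = 0.13769 / 0.25655 = 0.537. Hence P(¬H|E) = 1 − 0.537 = 0.463.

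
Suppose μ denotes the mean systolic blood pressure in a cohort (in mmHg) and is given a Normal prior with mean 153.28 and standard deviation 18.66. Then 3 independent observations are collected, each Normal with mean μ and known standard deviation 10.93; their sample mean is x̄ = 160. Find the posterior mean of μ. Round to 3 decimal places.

Posterior mean ≈ 159.310

With known σ, the Normal prior is conjugate. Weight on the data is w = (n/σ²)/(n/σ² + 1/τ₀²) = 0.0251120/(0.0251120+0.00287195) = 0.89737.
Posterior mean = w·x̄ + (1−w)·μ₀ = 0.89737·160 + 0.10263·153.28 = 159.310.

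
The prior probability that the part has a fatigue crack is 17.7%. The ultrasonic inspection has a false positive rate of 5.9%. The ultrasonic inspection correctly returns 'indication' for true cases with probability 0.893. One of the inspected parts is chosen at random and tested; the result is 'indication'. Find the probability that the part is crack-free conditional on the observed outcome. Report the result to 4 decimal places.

Write H for 'the part has a fatigue crack'. Prior odds H:¬H = 0.177/0.823 = 0.21507. For the 'indication' outcome, the likelihood ratio is 0.893/0.059 = 15.136.
Posterior odds = 0.21507 × 15.136 = 3.2552, so P(H|E) = 3.2552/(1+3.2552) = 0.7650. Then P(¬H|E) = 1 − 0.7650 = 0.2350.

P(¬H | E) ≈ 0.2350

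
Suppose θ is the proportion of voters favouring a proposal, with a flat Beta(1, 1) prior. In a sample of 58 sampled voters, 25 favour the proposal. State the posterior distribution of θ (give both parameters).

Posterior: Beta(26, 34)

The binomial likelihood is conjugate to the Beta prior: with 25 successes and 33 failures, the posterior is Beta(1+25, 1+33) = Beta(26, 34).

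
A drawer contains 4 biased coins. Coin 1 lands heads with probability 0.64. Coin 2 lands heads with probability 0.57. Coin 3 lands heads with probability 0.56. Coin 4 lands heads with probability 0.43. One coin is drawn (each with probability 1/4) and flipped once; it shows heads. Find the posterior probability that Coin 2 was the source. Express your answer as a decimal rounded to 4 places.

P(heads|C1) = 0.64; P(heads|C2) = 0.57; P(heads|C3) = 0.56; P(heads|C4) = 0.43.
Prior × likelihood for each source: 0.25·0.64=0.1600, 0.25·0.57=0.1425, 0.25·0.56=0.1400, 0.25·0.43=0.1075. Summing gives P(heads) = 0.55000.
P(Coin 2 | heads) = 0.1425 / 0.55000 = 0.2591.

Posterior probability ≈ 0.2591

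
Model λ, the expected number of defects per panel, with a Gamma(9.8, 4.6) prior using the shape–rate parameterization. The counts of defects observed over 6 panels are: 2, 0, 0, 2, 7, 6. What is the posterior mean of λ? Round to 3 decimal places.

Total count ∑xᵢ = 17 over n = 6 panels.
Gamma is conjugate to the Poisson likelihood: posterior is Gamma(shape = 9.8+17 = 26.8, rate = 4.6+6 = 10.6).
Posterior mean = shape/rate = 26.8/10.6 = 2.528.

Posterior mean ≈ 2.528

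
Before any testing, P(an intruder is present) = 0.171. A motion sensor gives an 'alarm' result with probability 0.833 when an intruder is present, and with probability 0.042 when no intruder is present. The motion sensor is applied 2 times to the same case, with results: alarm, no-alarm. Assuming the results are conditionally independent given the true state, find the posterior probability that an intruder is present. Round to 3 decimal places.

Posterior P(H) ≈ 0.416

With H the event that an intruder is present, the joint likelihood of the observed sequence is P(data|H) = 0.833·0.167 = 0.13911 and P(data|¬H) = 0.042·0.958 = 0.040236.
Bayes: P(H|data) = 0.171·0.13911 / (0.171·0.13911 + 0.829·0.040236) = 0.023788/0.057144 = 0.4163.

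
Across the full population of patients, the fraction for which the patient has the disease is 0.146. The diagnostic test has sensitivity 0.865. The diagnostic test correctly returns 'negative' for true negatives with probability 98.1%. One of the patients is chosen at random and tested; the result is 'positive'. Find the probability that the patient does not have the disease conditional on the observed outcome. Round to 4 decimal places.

Write H for 'the patient has the disease'. Prior odds H:¬H = 0.146/0.854 = 0.17096. For the 'positive' outcome, the likelihood ratio is 0.865/0.019 = 45.526.
Posterior odds = 0.17096 × 45.526 = 7.7832, so P(H|E) = 7.7832/(1+7.7832) = 0.8861. Then P(¬H|E) = 1 − 0.8861 = 0.1139.

P(¬H | E) ≈ 0.1139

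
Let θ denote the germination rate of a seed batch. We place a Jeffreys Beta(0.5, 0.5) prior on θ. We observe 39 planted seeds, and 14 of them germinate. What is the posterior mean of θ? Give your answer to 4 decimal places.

Observing 14 successes and 25 failures updates Beta(0.5, 0.5) by adding the success and failure counts to the two shape parameters: α = 0.5+14 = 14.5, β = 0.5+25 = 25.5.
Posterior mean = α/(α+β) = 14.5/40 = 0.3625.

Posterior mean ≈ 0.3625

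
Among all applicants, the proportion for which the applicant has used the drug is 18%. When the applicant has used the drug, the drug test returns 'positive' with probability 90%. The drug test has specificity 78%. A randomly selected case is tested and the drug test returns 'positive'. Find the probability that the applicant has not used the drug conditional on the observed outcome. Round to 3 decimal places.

P(¬H | E) ≈ 0.527

Write H for 'the applicant has used the drug'. Prior odds H:¬H = 0.18/0.82 = 0.21951. For the 'positive' outcome, the likelihood ratio is 0.9/0.22 = 4.0909.
Posterior odds = 0.21951 × 4.0909 = 0.89800, so P(H|E) = 0.89800/(1+0.89800) = 0.473. Then P(¬H|E) = 1 − 0.473 = 0.527.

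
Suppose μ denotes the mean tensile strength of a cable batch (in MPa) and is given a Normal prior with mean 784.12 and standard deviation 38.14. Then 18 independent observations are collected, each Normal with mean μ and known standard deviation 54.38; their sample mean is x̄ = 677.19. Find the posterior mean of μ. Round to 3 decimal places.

With known σ, the Normal prior is conjugate. Weight on the data is w = (n/σ²)/(n/σ² + 1/τ₀²) = 0.00608687/(0.00608687+0.00068745) = 0.89852.
Posterior mean = w·x̄ + (1−w)·μ₀ = 0.89852·677.19 + 0.10148·784.12 = 688.041.

Posterior mean ≈ 688.041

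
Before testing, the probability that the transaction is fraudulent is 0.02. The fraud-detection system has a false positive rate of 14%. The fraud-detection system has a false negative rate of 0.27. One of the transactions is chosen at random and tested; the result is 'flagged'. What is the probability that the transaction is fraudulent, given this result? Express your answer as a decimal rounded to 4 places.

Write H for 'the transaction is fraudulent'. Prior odds H:¬H = 0.02/0.98 = 0.020408. For the 'flagged' outcome, the likelihood ratio is 0.73/0.14 = 5.2143.
Posterior odds = 0.020408 × 5.2143 = 0.10641, so P(H|E) = 0.10641/(1+0.10641) = 0.0962.

P(H | E) ≈ 0.0962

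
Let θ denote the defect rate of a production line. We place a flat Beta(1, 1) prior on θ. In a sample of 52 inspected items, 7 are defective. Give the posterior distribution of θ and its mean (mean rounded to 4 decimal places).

Posterior: Beta(8, 46); mean ≈ 0.1481

Observing 7 successes and 45 failures updates Beta(1, 1) by adding the success and failure counts to the two shape parameters: α = 1+7 = 8, β = 1+45 = 46.
Posterior mean = α/(α+β) = 8/54 = 0.1481.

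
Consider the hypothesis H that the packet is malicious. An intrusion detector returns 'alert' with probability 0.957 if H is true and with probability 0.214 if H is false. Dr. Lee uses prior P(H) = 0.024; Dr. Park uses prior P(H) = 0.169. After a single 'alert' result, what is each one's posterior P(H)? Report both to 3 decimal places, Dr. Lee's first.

Dr. Lee: 0.099; Dr. Park: 0.476

P('+'|H) = 0.957, P('+'|¬H) = 0.214.
Dr. Lee: numerator 0.957·0.024 = 0.022968; evidence = 0.022968+0.214·0.976 = 0.23183; posterior = 0.099.
Dr. Park: numerator 0.957·0.169 = 0.16173; evidence = 0.16173+0.214·0.831 = 0.33957; posterior = 0.476.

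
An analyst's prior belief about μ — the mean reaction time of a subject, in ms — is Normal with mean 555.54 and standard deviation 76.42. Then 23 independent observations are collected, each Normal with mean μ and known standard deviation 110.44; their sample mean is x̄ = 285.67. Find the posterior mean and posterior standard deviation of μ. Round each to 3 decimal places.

Prior precision 1/τ₀² = 1/76.42² = 0.00017123; data precision n/σ² = 23/110.44² = 0.00188571.
Posterior precision = 0.00017123 + 0.00188571 = 0.00205694, giving posterior SD = 1/√0.00205694 = 22.049.
Posterior mean = (0.00017123·555.54 + 0.00188571·285.67) / 0.00205694 = 308.136.

Posterior mean ≈ 308.136; posterior SD ≈ 22.049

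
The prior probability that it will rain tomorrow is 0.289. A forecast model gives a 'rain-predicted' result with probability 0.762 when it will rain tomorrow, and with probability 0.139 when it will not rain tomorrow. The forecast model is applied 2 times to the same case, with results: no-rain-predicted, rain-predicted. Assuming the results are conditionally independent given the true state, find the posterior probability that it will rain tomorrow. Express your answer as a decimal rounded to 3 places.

Posterior P(H) ≈ 0.381

With H the event that it will rain tomorrow, the joint likelihood of the observed sequence is P(data|H) = 0.238·0.762 = 0.18136 and P(data|¬H) = 0.861·0.139 = 0.11968.
Bayes: P(H|data) = 0.289·0.18136 / (0.289·0.18136 + 0.711·0.11968) = 0.052412/0.13750 = 0.3812.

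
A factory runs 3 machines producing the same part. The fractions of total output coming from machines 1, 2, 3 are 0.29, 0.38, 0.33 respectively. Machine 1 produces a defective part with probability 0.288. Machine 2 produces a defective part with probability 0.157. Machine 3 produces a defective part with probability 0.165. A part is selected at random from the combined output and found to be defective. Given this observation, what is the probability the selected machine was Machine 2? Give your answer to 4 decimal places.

Tabulate prior·likelihood by source: [1] prior 0.29, lik 0.288, product 0.08352; [2] prior 0.38, lik 0.157, product 0.05966; [3] prior 0.33, lik 0.165, product 0.05445.
Normalizing constant = 0.19763; the posterior for Machine 2 is its product over the sum, 0.05966/0.19763 = 0.3019.

Posterior probability ≈ 0.3019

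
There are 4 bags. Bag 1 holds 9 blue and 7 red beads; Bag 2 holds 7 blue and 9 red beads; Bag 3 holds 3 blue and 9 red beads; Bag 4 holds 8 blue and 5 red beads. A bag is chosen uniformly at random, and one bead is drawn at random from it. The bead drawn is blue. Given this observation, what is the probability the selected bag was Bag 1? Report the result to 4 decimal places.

P(blue|Bag 1) = 0.5625; P(blue|Bag 2) = 0.4375; P(blue|Bag 3) = 0.25; P(blue|Bag 4) = 0.6154.
Prior × likelihood for each source: 0.25·0.5625=0.1406, 0.25·0.4375=0.1094, 0.25·0.25=0.06250, 0.25·0.6154=0.1538. Summing gives P(blue) = 0.46635.
P(Bag 1 | blue) = 0.1406 / 0.46635 = 0.3015.

Posterior probability ≈ 0.3015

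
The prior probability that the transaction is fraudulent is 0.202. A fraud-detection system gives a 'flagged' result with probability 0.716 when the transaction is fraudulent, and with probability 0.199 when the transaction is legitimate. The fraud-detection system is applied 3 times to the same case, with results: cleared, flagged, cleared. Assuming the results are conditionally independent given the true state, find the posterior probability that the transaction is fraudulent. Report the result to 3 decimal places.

Posterior P(H) ≈ 0.103

With H the event that the transaction is fraudulent, the joint likelihood of the observed sequence is P(data|H) = 0.284·0.716·0.284 = 0.057750 and P(data|¬H) = 0.801·0.199·0.801 = 0.12768.
Bayes: P(H|data) = 0.202·0.057750 / (0.202·0.057750 + 0.798·0.12768) = 0.011665/0.11355 = 0.1027.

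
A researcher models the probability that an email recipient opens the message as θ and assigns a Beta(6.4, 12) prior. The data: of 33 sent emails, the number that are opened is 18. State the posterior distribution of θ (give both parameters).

Observing 18 successes and 15 failures updates Beta(6.4, 12) by adding the success and failure counts to the two shape parameters: α = 6.4+18 = 24.4, β = 12+15 = 27.

Posterior: Beta(24.4, 27)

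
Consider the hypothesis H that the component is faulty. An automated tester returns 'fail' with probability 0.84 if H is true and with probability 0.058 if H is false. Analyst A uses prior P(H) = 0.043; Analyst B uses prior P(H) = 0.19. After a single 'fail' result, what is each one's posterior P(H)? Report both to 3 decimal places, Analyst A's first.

Analyst A: 0.394; Analyst B: 0.773

P('+'|H) = 0.84, P('+'|¬H) = 0.058.
Analyst A: numerator 0.84·0.043 = 0.036120; evidence = 0.036120+0.058·0.957 = 0.091626; posterior = 0.394.
Analyst B: numerator 0.84·0.19 = 0.15960; evidence = 0.15960+0.058·0.81 = 0.20658; posterior = 0.773.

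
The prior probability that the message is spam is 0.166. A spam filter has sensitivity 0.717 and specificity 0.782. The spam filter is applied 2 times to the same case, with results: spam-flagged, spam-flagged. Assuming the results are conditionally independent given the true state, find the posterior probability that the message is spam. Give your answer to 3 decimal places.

Posterior P(H) ≈ 0.683

Let H be the event that the message is spam; start with P(H) = 0.166. P('spam-flagged'|H) = 0.717, P('spam-flagged'|¬H) = 0.218.
Update on result 1 ('spam-flagged'): P(H) ← 0.717·0.1660 / (0.717·0.1660 + 0.218·0.8340) = 0.11902/0.30083 = 0.3956.
Update on result 2 ('spam-flagged'): P(H) ← 0.717·0.3956 / (0.717·0.3956 + 0.218·0.6044) = 0.28367/0.41542 = 0.6829.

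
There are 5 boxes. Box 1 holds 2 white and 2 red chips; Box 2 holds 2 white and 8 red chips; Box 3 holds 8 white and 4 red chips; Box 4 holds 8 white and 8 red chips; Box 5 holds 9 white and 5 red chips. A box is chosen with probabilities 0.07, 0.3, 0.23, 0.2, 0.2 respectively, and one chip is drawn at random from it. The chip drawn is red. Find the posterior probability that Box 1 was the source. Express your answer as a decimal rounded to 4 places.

Tabulate prior·likelihood by source: [1] prior 0.07, lik 0.5, product 0.03500; [2] prior 0.3, lik 0.8, product 0.2400; [3] prior 0.23, lik 0.3333, product 0.07667; [4] prior 0.2, lik 0.5, product 0.1000; [5] prior 0.2, lik 0.3571, product 0.07143.
Normalizing constant = 0.52310; the posterior for Box 1 is its product over the sum, 0.03500/0.52310 = 0.0669.

Posterior probability ≈ 0.0669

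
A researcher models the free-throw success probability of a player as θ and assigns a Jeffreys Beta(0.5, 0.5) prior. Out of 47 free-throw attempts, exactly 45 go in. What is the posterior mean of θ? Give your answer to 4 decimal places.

Posterior mean ≈ 0.9479

The binomial likelihood is conjugate to the Beta prior: with 45 successes and 2 failures, the posterior is Beta(0.5+45, 0.5+2) = Beta(45.5, 2.5).
Posterior mean = α/(α+β) = 45.5/48 = 0.9479.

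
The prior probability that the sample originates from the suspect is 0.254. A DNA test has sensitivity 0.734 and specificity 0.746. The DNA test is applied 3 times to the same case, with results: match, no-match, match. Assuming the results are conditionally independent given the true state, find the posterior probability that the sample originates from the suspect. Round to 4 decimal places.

Posterior P(H) ≈ 0.5034

With H the event that the sample originates from the suspect, the joint likelihood of the observed sequence is P(data|H) = 0.734·0.266·0.734 = 0.14331 and P(data|¬H) = 0.254·0.746·0.254 = 0.048129.
Bayes: P(H|data) = 0.254·0.14331 / (0.254·0.14331 + 0.746·0.048129) = 0.036401/0.072305 = 0.5034.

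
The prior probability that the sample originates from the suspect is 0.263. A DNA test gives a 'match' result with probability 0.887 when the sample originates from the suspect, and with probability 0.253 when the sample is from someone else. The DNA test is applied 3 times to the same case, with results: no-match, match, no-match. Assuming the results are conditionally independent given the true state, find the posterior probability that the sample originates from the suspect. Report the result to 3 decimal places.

Posterior P(H) ≈ 0.028

With H the event that the sample originates from the suspect, the joint likelihood of the observed sequence is P(data|H) = 0.113·0.887·0.113 = 0.011326 and P(data|¬H) = 0.747·0.253·0.747 = 0.14118.
Bayes: P(H|data) = 0.263·0.011326 / (0.263·0.011326 + 0.737·0.14118) = 0.0029788/0.10703 = 0.0278.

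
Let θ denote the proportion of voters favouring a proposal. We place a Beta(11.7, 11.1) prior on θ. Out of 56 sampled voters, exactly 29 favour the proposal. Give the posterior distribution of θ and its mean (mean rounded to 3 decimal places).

The binomial likelihood is conjugate to the Beta prior: with 29 successes and 27 failures, the posterior is Beta(11.7+29, 11.1+27) = Beta(40.7, 38.1).
E[θ | data] = 40.7/(40.7+38.1) = 0.516.

Posterior: Beta(40.7, 38.1); mean ≈ 0.516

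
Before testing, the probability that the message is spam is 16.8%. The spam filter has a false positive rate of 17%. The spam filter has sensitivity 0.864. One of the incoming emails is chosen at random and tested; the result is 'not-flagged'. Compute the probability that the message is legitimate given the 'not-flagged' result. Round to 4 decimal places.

Let H be the event that the message is spam. P(H) = 0.168, so P(¬H) = 0.832. With E the 'not-flagged' result, P(E|H) = 0.136 and P(E|¬H) = 0.83.
P(E) = 0.136·0.168 + 0.83·0.832 = 0.022848 + 0.69056 = 0.71341.
By Bayes' theorem, P(H|E) = 0.022848 / 0.71341 = 0.0320. Hence P(¬H|E) = 1 − 0.0320 = 0.9680.

P(¬H | E) ≈ 0.9680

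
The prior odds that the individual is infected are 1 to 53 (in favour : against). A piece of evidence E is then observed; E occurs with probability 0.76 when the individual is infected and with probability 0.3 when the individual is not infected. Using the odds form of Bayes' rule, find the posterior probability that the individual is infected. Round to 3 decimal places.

Prior odds = 1/53 = 0.018868.
Likelihood ratio for E = 0.76/0.3 = 2.5333.
Posterior odds = prior odds × LR = 0.047799.
Posterior probability = odds/(1+odds) = 0.047799/1.0478 = 0.046.

Posterior probability ≈ 0.046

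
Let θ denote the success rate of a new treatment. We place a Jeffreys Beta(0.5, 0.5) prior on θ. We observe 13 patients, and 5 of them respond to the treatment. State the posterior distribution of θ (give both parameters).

Posterior: Beta(5.5, 8.5)

The binomial likelihood is conjugate to the Beta prior: with 5 successes and 8 failures, the posterior is Beta(0.5+5, 0.5+8) = Beta(5.5, 8.5).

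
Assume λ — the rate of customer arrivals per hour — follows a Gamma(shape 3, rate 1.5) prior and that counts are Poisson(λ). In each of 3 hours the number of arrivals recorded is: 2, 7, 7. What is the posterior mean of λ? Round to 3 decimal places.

Posterior mean ≈ 4.222

Total count ∑xᵢ = 16 over n = 3 hours.
Gamma is conjugate to the Poisson likelihood: posterior is Gamma(shape = 3+16 = 19, rate = 1.5+3 = 4.5).
E[λ | data] = 19/4.5 = 4.222.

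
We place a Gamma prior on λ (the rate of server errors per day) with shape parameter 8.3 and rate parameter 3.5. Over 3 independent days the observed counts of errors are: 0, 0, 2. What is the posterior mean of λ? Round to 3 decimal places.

The Poisson likelihood adds the total count to the shape and the number of exposure periods to the rate. Here ∑xᵢ = 2 and n = 3, so shape 8.3→10.3 and rate 3.5→6.5.
E[λ | data] = 10.3/6.5 = 1.585.

Posterior mean ≈ 1.585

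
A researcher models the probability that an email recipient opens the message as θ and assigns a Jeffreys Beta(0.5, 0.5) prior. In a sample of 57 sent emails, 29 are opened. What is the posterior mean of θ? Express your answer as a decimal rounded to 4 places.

The binomial likelihood is conjugate to the Beta prior: with 29 successes and 28 failures, the posterior is Beta(0.5+29, 0.5+28) = Beta(29.5, 28.5).
E[θ | data] = 29.5/(29.5+28.5) = 0.5086.

Posterior mean ≈ 0.5086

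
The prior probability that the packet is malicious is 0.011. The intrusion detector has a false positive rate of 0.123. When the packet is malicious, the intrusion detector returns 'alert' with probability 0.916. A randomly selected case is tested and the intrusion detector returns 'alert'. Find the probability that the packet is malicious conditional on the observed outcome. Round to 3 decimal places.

Write H for 'the packet is malicious'. Prior odds H:¬H = 0.011/0.989 = 0.011122. For the 'alert' outcome, the likelihood ratio is 0.916/0.123 = 7.4472.
Posterior odds = 0.011122 × 7.4472 = 0.082830, so P(H|E) = 0.082830/(1+0.082830) = 0.076.

P(H | E) ≈ 0.076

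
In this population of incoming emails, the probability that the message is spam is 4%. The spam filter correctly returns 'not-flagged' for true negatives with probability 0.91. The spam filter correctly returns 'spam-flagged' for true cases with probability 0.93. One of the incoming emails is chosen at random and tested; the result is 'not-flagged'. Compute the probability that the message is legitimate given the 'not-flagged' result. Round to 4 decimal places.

P(¬H | E) ≈ 0.9968

Write H for 'the message is spam'. Prior odds H:¬H = 0.04/0.96 = 0.041667. For the 'not-flagged' outcome, the likelihood ratio is 0.07/0.91 = 0.076923.
Posterior odds = 0.041667 × 0.076923 = 0.0032051, so P(H|E) = 0.0032051/(1+0.0032051) = 0.0032. Then P(¬H|E) = 1 − 0.0032 = 0.9968.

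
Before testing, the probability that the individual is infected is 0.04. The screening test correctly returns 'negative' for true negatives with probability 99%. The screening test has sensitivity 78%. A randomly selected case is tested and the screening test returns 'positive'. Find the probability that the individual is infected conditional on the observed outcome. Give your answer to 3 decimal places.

Write H for 'the individual is infected'. Prior odds H:¬H = 0.04/0.96 = 0.041667. For the 'positive' outcome, the likelihood ratio is 0.78/0.01 = 78.000.
Posterior odds = 0.041667 × 78.000 = 3.2500, so P(H|E) = 3.2500/(1+3.2500) = 0.765.

P(H | E) ≈ 0.765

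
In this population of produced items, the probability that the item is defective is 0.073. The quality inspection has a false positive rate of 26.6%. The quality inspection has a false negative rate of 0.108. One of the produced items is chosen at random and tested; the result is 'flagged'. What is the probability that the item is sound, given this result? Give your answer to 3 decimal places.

P(¬H | E) ≈ 0.791

Write H for 'the item is defective'. Prior odds H:¬H = 0.073/0.927 = 0.078749. For the 'flagged' outcome, the likelihood ratio is 0.892/0.266 = 3.3534.
Posterior odds = 0.078749 × 3.3534 = 0.26407, so P(H|E) = 0.26407/(1+0.26407) = 0.209. Then P(¬H|E) = 1 − 0.209 = 0.791.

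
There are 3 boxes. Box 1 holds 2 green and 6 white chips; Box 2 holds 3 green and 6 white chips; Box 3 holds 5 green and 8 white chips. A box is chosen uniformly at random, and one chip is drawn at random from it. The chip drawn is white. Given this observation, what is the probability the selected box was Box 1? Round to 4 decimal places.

P(white|Box 1) = 0.75; P(white|Box 2) = 0.6667; P(white|Box 3) = 0.6154.
Prior × likelihood for each source: 0.333333·0.75=0.2500, 0.333333·0.6667=0.2222, 0.333333·0.6154=0.2051. Summing gives P(white) = 0.67735.
P(Box 1 | white) = 0.2500 / 0.67735 = 0.3691.

Posterior probability ≈ 0.3691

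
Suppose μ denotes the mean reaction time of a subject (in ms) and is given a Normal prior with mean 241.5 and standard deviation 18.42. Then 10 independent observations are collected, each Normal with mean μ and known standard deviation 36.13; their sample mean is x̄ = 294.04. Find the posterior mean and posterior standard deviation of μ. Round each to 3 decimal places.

With known σ, the Normal prior is conjugate. Weight on the data is w = (n/σ²)/(n/σ² + 1/τ₀²) = 0.00766062/(0.00766062+0.00294728) = 0.72216.
Posterior mean = w·x̄ + (1−w)·μ₀ = 0.72216·294.04 + 0.27784·241.5 = 279.442. Posterior variance = 1/(0.00766062+0.00294728) = 94.2694, so SD = 9.709.

Posterior mean ≈ 279.442; posterior SD ≈ 9.709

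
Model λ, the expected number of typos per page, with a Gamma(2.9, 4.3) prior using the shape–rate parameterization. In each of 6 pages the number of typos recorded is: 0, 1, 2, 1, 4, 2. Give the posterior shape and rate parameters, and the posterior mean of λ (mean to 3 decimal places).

Posterior: Gamma(shape=12.9, rate=10.3); mean ≈ 1.252

Total count ∑xᵢ = 10 over n = 6 pages.
Gamma is conjugate to the Poisson likelihood: posterior is Gamma(shape = 2.9+10 = 12.9, rate = 4.3+6 = 10.3).
E[λ | data] = 12.9/10.3 = 1.252.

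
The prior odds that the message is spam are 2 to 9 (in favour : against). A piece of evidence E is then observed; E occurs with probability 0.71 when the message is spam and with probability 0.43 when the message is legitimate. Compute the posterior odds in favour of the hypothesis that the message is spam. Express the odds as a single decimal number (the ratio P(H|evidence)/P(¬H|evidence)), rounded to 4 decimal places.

Prior odds = 2/9 = 0.22222.
Likelihood ratio for E = 0.71/0.43 = 1.6512.
Posterior odds = prior odds × LR = 0.36693.

Posterior odds ≈ 0.3669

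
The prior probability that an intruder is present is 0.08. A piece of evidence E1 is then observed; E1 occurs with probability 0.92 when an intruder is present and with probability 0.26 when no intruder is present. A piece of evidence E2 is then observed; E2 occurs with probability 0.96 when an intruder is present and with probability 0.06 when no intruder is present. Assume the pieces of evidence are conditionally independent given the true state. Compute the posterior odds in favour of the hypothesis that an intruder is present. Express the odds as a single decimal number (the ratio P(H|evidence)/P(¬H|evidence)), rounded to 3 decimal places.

Prior odds = 0.08/(1−0.08) = 0.086957.
Likelihood ratio for E1 = 0.92/0.26 = 3.5385.
Likelihood ratio for E2 = 0.96/0.06 = 16.000.
Posterior odds = prior odds × LR₁ × LR₂ = 4.9231.

Posterior odds ≈ 4.923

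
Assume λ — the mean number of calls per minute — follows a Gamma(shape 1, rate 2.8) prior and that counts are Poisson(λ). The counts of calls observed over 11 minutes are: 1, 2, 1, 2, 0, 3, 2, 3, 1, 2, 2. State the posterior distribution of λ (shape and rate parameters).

Posterior: Gamma(shape=20, rate=13.8)

Total count ∑xᵢ = 19 over n = 11 minutes.
Gamma is conjugate to the Poisson likelihood: posterior is Gamma(shape = 1+19 = 20, rate = 2.8+11 = 13.8).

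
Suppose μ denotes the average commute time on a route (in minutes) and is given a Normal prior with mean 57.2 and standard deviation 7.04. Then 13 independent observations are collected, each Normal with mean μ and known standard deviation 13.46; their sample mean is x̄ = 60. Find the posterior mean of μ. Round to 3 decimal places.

Posterior mean ≈ 59.385

Prior precision 1/τ₀² = 1/7.04² = 0.0201769; data precision n/σ² = 13/13.46² = 0.0717552.
Posterior precision = 0.0201769 + 0.0717552 = 0.0919321.
Posterior mean = (0.0201769·57.2 + 0.0717552·60) / 0.0919321 = 59.385.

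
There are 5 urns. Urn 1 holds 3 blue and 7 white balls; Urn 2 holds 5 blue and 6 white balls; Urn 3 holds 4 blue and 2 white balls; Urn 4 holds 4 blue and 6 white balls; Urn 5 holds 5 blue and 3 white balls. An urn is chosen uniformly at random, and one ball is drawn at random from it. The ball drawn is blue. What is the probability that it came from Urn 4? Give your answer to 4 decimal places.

Posterior probability ≈ 0.1635

Tabulate prior·likelihood by source: [1] prior 0.2, lik 0.3, product 0.06000; [2] prior 0.2, lik 0.4545, product 0.09091; [3] prior 0.2, lik 0.6667, product 0.1333; [4] prior 0.2, lik 0.4, product 0.08000; [5] prior 0.2, lik 0.625, product 0.1250.
Normalizing constant = 0.48924; the posterior for Urn 4 is its product over the sum, 0.08000/0.48924 = 0.1635.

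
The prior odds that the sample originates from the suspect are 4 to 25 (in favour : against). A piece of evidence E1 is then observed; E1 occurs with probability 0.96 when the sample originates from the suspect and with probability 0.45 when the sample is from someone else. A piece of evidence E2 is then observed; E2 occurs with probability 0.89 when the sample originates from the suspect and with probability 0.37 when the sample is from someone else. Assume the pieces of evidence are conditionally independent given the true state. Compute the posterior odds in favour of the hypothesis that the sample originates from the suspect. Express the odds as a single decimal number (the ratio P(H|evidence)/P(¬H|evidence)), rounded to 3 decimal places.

Posterior odds ≈ 0.821

Prior odds = 4/25 = 0.16000. In log-odds, ln(0.16000) = -1.8326.
Add log likelihood ratios: ln(2.1333) + ln(2.4054) = 1.6354.
Posterior log-odds = -0.19718, so posterior odds = exp(-0.19718) = 0.82105.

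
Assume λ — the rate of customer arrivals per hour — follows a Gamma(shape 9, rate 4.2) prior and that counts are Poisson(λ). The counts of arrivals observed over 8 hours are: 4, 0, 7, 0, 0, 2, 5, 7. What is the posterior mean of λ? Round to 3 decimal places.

Total count ∑xᵢ = 25 over n = 8 hours.
Gamma is conjugate to the Poisson likelihood: posterior is Gamma(shape = 9+25 = 34, rate = 4.2+8 = 12.2).
Posterior mean = shape/rate = 34/12.2 = 2.787.

Posterior mean ≈ 2.787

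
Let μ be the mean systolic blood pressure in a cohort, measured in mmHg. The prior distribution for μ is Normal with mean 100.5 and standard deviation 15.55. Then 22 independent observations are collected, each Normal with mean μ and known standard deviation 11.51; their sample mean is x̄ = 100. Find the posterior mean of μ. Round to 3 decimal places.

Posterior mean ≈ 100.012

Prior precision 1/τ₀² = 1/15.55² = 0.00413561; data precision n/σ² = 22/11.51² = 0.166063.
Posterior precision = 0.00413561 + 0.166063 = 0.170198.
Posterior mean = (0.00413561·100.5 + 0.166063·100) / 0.170198 = 100.012.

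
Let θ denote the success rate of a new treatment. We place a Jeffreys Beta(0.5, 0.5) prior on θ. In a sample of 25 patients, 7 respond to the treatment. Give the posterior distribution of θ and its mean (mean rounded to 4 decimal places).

The binomial likelihood is conjugate to the Beta prior: with 7 successes and 18 failures, the posterior is Beta(0.5+7, 0.5+18) = Beta(7.5, 18.5).
Posterior mean = α/(α+β) = 7.5/26 = 0.2885.

Posterior: Beta(7.5, 18.5); mean ≈ 0.2885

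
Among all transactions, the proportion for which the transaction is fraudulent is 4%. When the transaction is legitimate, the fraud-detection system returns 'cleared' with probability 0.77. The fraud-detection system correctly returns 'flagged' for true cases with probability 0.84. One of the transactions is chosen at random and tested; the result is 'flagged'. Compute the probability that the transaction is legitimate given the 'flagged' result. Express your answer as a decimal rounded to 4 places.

Let H be the event that the transaction is fraudulent. P(H) = 0.04, so P(¬H) = 0.96. With E the 'flagged' result, P(E|H) = 0.84 and P(E|¬H) = 0.23.
P(E) = 0.84·0.04 + 0.23·0.96 = 0.033600 + 0.22080 = 0.25440.
By Bayes' theorem, P(H|E) = 0.033600 / 0.25440 = 0.1321. Hence P(¬H|E) = 1 − 0.1321 = 0.8679.

P(¬H | E) ≈ 0.8679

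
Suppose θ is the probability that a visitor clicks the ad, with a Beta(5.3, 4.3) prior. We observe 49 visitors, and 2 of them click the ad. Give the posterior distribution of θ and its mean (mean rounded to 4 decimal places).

Posterior: Beta(7.3, 51.3); mean ≈ 0.1246

Observing 2 successes and 47 failures updates Beta(5.3, 4.3) by adding the success and failure counts to the two shape parameters: α = 5.3+2 = 7.3, β = 4.3+47 = 51.3.
Posterior mean = α/(α+β) = 7.3/58.6 = 0.1246.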